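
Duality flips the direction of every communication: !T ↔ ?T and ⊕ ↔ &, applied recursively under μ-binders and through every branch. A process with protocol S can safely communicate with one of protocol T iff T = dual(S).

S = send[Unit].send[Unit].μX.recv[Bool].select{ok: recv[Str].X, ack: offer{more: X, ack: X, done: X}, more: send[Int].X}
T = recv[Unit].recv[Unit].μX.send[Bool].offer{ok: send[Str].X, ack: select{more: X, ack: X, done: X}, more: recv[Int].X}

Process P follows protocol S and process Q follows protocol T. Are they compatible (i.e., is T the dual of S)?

YES

send[Unit] | recv[Unit]  ✓
  send[Unit] | recv[Unit]  ✓
    μX | μX  ✓ (rec unchanged)
      recv[Bool] | send[Bool]  ✓
        select{ok,ack,more} | offer{ok,ack,more}  ✓ same labels
          case ok:
            recv[Str] | send[Str]  ✓
              X | X  ✓
          case ack:
            offer{more,ack,done} | select{more,ack,done}  ✓ same labels
              case more:
                X | X  ✓
              case ack:
                X | X  ✓
              case done:
                X | X  ✓
          case more:
            send[Int] | recv[Int]  ✓
              X | X  ✓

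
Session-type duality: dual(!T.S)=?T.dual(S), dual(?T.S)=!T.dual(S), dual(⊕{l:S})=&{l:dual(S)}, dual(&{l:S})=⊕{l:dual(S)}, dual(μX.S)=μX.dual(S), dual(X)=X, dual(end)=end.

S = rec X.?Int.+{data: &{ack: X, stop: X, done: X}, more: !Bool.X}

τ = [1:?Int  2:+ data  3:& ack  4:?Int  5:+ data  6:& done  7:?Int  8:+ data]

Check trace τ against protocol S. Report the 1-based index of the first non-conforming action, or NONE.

NONE

[1] ?Int  match  residual = +{data: &{ack: rec X.…, stop: rec X.…, done: rec X.…}, more: !Bool.rec X.…}
[2] + data  match  residual = &{ack: rec X.…, stop: rec X.…, done: rec X.…}
[3] & ack  match  residual = rec X.…
[4] ?Int  match  residual = +{data: &{ack: rec X.…, stop: rec X.…, done: rec X.…}, more: !Bool.rec X.…}
[5] + data  match  residual = &{ack: rec X.…, stop: rec X.…, done: rec X.…}
[6] & done  match  residual = rec X.…
[7] ?Int  match  residual = +{data: &{ack: rec X.…, stop: rec X.…, done: rec X.…}, more: !Bool.rec X.…}
[8] + data  match  residual = &{ack: rec X.…, stop: rec X.…, done: rec X.…}
trace exhausted — no violation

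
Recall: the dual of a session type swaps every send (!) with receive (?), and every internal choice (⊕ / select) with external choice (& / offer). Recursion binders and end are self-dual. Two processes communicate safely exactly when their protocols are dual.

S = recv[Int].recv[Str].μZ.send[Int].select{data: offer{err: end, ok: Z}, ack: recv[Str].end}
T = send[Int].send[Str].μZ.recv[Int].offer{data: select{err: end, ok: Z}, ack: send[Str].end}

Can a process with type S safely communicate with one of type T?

recv[Int] | send[Int]  match
  recv[Str] | send[Str]  match
    μZ | μZ  match (rec unchanged)
      send[Int] | recv[Int]  match
        select{data,ack} | offer{data,ack}  match label sets agree
          [data]
            offer{err,ok} | select{err,ok}  match label sets agree
              [err]
                end | end  match
              [ok]
                Z | Z  match
          [ack]
            recv[Str] | send[Str]  match
              end | end  match

YES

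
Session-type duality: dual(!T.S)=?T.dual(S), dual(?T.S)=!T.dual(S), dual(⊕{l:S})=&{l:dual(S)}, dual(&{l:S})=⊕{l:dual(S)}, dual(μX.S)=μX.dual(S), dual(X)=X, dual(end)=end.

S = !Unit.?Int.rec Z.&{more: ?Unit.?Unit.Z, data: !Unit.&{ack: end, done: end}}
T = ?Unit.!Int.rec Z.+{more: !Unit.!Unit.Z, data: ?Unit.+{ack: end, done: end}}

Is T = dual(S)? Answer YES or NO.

YES

!Unit vs ?Unit  ok
  ?Int vs !Int  ok
    rec Z vs rec Z  ok (μ self-dual)
      &{more,data} vs +{more,data}  ok same labels
        case more:
          ?Unit vs !Unit  ok
            ?Unit vs !Unit  ok
              Z vs Z  ok
        case data:
          !Unit vs ?Unit  ok
            &{ack,done} vs +{ack,done}  ok same labels
              case ack:
                end vs end  ok
              case done:
                end vs end  ok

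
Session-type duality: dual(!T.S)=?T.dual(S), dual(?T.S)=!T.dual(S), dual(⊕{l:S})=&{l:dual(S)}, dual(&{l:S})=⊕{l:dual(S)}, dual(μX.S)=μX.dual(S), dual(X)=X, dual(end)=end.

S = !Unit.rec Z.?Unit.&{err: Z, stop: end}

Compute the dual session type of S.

?Unit.rec Z.!Unit.+{err: Z, stop: end}

!Unit → ?Unit
  rec Z → rec Z  (μ self-dual)
    ?Unit → !Unit
      &{err,stop} → +{err,stop}  (offer→select)
        [err]
          Z self-dual
        [stop]
          end self-dual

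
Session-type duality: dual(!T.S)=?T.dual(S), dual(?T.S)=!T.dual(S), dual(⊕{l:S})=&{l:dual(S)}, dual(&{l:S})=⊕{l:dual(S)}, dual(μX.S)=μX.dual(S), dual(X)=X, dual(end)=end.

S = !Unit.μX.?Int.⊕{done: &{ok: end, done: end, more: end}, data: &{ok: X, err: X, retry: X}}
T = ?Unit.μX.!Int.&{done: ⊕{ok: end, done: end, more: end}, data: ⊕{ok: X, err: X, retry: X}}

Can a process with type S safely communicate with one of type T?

!Unit | ?Unit  match
  μX | μX  match (rec unchanged)
    ?Int | !Int  match
      ⊕{done,data} | &{done,data}  match label sets agree
        [done]
          &{ok,done,more} | ⊕{ok,done,more}  match label sets agree
            [ok]
              end | end  match
            [done]
              end | end  match
            [more]
              end | end  match
        [data]
          &{ok,err,retry} | ⊕{ok,err,retry}  match label sets agree
            [ok]
              X | X  match
            [err]
              X | X  match
            [retry]
              X | X  match

YES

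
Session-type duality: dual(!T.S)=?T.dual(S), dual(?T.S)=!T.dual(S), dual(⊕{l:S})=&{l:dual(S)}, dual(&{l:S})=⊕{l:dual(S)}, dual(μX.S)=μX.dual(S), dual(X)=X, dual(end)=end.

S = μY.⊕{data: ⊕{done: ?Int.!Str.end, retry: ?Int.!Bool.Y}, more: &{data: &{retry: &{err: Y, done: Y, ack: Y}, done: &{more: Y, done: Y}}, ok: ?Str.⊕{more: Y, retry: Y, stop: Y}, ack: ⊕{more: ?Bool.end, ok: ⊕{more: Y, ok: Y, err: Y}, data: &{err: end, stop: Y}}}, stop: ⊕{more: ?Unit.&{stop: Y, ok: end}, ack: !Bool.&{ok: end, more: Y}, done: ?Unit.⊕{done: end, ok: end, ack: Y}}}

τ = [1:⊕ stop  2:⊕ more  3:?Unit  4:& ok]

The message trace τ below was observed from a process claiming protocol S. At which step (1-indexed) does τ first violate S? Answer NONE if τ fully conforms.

NONE

@1 ⊕ stop  ✓  cont: ⊕{more: ?Unit.&{stop: μY.…, ok: end}, ack: !Bool.&{ok: end, more: μY.…}, done: ?Unit.⊕{done: end, ok: end, ack: μY.…}}
@2 ⊕ more  ✓  cont: ?Unit.&{stop: μY.…, ok: end}
@3 ?Unit  ✓  cont: &{stop: μY.…, ok: end}
@4 & ok  ✓  cont: end
trace exhausted — no violation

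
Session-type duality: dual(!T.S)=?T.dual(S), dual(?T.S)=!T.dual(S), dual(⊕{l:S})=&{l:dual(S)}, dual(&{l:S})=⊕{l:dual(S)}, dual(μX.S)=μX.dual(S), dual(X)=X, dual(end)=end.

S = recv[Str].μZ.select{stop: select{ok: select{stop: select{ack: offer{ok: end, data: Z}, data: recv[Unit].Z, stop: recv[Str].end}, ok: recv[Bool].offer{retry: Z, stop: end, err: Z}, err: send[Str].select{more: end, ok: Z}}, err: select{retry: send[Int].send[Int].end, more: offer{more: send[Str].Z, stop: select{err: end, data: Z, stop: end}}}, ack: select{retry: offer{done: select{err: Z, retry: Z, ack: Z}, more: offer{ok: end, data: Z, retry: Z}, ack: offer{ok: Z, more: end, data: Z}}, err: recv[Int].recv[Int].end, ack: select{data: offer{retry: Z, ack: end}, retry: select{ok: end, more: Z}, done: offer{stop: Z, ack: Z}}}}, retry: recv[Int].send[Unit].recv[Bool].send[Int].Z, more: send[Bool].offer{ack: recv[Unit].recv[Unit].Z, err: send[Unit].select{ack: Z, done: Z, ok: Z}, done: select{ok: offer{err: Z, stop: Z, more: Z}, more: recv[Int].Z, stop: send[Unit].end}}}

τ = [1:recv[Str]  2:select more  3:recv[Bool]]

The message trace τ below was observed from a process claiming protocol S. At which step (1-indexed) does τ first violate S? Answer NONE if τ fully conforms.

3

[1] recv[Str]  ok  cont: μZ.…
[2] select more  ok  cont: send[Bool].offer{ack: recv[Unit].recv[Unit].μZ.…, err: send[Unit].select{ack: μZ.…, done: μZ.…, ok: μZ.…}, done: select{ok: offer{err: μZ.…, stop: μZ.…, more: μZ.…}, more: recv[Int].μZ.…, stop: send[Unit].end}}
[3] got recv[Bool], protocol expects send[Bool]  ✗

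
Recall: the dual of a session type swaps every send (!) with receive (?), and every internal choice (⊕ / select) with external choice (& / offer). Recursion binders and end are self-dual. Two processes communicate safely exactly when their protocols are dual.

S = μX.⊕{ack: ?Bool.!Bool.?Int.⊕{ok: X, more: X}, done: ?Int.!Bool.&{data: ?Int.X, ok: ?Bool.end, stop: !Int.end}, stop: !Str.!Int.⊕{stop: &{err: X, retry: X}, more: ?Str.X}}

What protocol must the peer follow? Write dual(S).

μX.&{ack: !Bool.?Bool.!Int.&{ok: X, more: X}, done: !Int.?Bool.⊕{data: !Int.X, ok: !Bool.end, stop: ?Int.end}, stop: ?Str.?Int.&{stop: ⊕{err: X, retry: X}, more: !Str.X}}

μX ↦ μX  (binder kept)
  ⊕{ack,done,stop} ↦ &{ack,done,stop}  (select→offer)
    • ack:
      ?Bool ↦ !Bool
        !Bool ↦ ?Bool
          ?Int ↦ !Int
            ⊕{ok,more} ↦ &{ok,more}  (select→offer)
              • ok:
                X ↦ X
              • more:
                X ↦ X
    • done:
      ?Int ↦ !Int
        !Bool ↦ ?Bool
          &{data,ok,stop} ↦ ⊕{data,ok,stop}  (&→⊕)
            • data:
              ?Int ↦ !Int
                X ↦ X
            • ok:
              ?Bool ↦ !Bool
                end ↦ end
            • stop:
              !Int ↦ ?Int
                end ↦ end
    • stop:
      !Str ↦ ?Str
        !Int ↦ ?Int
          ⊕{stop,more} ↦ &{stop,more}  (select→offer)
            • stop:
              &{err,retry} ↦ ⊕{err,retry}  (&→⊕)
                • err:
                  X ↦ X
                • retry:
                  X ↦ X
            • more:
              ?Str ↦ !Str
                X ↦ X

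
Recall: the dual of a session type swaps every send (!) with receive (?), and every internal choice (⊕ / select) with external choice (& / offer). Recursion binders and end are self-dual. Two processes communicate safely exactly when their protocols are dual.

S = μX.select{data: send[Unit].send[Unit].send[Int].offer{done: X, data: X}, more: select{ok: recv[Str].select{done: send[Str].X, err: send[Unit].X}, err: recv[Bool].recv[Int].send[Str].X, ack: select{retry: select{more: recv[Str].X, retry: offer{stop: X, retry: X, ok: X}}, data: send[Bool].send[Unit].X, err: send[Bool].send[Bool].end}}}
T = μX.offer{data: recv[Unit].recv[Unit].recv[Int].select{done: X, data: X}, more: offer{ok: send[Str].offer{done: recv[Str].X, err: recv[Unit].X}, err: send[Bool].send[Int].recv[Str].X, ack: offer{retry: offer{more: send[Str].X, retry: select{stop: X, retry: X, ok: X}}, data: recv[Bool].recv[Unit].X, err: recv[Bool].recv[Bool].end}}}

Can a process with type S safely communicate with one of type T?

μX vs μX  ✓ (rec unchanged)
  select{data,more} vs offer{data,more}  ✓ label sets agree
    case data:
      send[Unit] vs recv[Unit]  ✓
        send[Unit] vs recv[Unit]  ✓
          send[Int] vs recv[Int]  ✓
            offer{done,data} vs select{done,data}  ✓ label sets agree
              case done:
                X vs X  ✓
              case data:
                X vs X  ✓
    case more:
      select{ok,err,ack} vs offer{ok,err,ack}  ✓ label sets agree
        case ok:
          recv[Str] vs send[Str]  ✓
            select{done,err} vs offer{done,err}  ✓ label sets agree
              case done:
                send[Str] vs recv[Str]  ✓
                  X vs X  ✓
              case err:
                send[Unit] vs recv[Unit]  ✓
                  X vs X  ✓
        case err:
          recv[Bool] vs send[Bool]  ✓
            recv[Int] vs send[Int]  ✓
              send[Str] vs recv[Str]  ✓
                X vs X  ✓
        case ack:
          select{retry,data,err} vs offer{retry,data,err}  ✓ label sets agree
            case retry:
              select{more,retry} vs offer{more,retry}  ✓ label sets agree
                case more:
                  recv[Str] vs send[Str]  ✓
                    X vs X  ✓
                case retry:
                  offer{stop,retry,ok} vs select{stop,retry,ok}  ✓ label sets agree
                    case stop:
                      X vs X  ✓
                    case retry:
                      X vs X  ✓
                    case ok:
                      X vs X  ✓
            case data:
              send[Bool] vs recv[Bool]  ✓
                send[Unit] vs recv[Unit]  ✓
                  X vs X  ✓
            case err:
              send[Bool] vs recv[Bool]  ✓
                send[Bool] vs recv[Bool]  ✓
                  end vs end  ✓

YES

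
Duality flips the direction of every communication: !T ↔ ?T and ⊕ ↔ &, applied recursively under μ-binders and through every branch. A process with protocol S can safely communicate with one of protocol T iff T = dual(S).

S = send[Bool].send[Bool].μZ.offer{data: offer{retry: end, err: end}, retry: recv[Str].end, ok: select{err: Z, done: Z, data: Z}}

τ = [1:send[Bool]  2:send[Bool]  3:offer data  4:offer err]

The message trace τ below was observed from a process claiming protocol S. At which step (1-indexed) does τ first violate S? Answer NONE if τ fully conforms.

step 1: send[Bool]  match  residual = send[Bool].μZ.…
step 2: send[Bool]  match  residual = μZ.…
step 3: offer data  match  residual = offer{retry: end, err: end}
step 4: offer err  match  residual = end
trace exhausted — no violation

NONE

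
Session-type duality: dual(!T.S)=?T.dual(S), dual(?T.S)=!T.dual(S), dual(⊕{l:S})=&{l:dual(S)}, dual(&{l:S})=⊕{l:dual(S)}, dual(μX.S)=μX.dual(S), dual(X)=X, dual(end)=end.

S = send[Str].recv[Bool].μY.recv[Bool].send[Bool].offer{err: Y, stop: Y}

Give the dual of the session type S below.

send[Str] ↦ recv[Str]
  recv[Bool] ↦ send[Bool]
    μY ↦ μY  (μ self-dual)
      recv[Bool] ↦ send[Bool]
        send[Bool] ↦ recv[Bool]
          offer{err,stop} ↦ select{err,stop}  (offer→select)
            • err:
              dual(Y) = Y
            • stop:
              dual(Y) = Y

recv[Str].send[Bool].μY.send[Bool].recv[Bool].select{err: Y, stop: Y}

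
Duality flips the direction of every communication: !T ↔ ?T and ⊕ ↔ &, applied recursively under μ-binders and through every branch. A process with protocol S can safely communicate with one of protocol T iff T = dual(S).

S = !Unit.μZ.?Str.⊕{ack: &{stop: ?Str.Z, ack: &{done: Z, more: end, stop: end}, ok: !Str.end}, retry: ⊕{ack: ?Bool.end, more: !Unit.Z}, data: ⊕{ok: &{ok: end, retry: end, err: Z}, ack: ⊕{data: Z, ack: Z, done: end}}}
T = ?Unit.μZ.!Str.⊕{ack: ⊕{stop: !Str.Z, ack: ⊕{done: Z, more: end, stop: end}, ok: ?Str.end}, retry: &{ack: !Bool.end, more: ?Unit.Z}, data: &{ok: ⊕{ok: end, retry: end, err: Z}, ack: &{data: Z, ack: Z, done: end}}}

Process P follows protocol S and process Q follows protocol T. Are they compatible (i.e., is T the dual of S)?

!Unit vs ?Unit  ok
  μZ vs μZ  ok (binder kept)
    ?Str vs !Str  ok
      ⊕{ack,retry,data} vs ⊕{ack,retry,data}  ✗ choice polarity not flipped — not dual

NO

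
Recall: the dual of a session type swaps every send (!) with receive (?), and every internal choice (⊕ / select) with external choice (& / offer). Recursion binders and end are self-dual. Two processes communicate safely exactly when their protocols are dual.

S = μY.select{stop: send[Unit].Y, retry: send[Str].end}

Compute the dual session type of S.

μY.offer{stop: recv[Unit].Y, retry: recv[Str].end}

μY → μY  (μ self-dual)
  select{stop,retry} → offer{stop,retry}  (⊕→&)
    [stop]
      send[Unit] → recv[Unit]
        Y ↦ Y
    [retry]
      send[Str] → recv[Str]
        end ↦ end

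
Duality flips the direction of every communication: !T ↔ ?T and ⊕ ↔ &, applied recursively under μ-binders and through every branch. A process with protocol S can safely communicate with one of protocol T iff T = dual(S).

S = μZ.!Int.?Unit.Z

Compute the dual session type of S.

μZ ↦ μZ  (μ self-dual)
  !Int ↦ ?Int
    ?Unit ↦ !Unit
      dual(Z) = Z

μZ.?Int.!Unit.Z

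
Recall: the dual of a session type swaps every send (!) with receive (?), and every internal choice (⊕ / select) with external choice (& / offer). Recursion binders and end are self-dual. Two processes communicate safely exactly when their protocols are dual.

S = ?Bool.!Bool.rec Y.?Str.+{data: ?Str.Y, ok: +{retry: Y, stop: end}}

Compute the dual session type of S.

?Bool → !Bool
  !Bool → ?Bool
    rec Y → rec Y  (μ self-dual)
      ?Str → !Str
        +{data,ok} → &{data,ok}  (select→offer)
          [data]
            ?Str → !Str
              Y self-dual
          [ok]
            +{retry,stop} → &{retry,stop}  (select→offer)
              [retry]
                Y self-dual
              [stop]
                end self-dual

!Bool.?Bool.rec Y.!Str.&{data: !Str.Y, ok: &{retry: Y, stop: end}}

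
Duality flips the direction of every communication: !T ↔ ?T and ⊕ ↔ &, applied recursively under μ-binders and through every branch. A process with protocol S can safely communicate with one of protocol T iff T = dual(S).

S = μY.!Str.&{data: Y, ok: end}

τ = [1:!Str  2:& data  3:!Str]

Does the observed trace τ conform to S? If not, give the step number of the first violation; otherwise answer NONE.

@1 !Str  ok  state: &{data: μY.…, ok: end}
@2 & data  ok  state: μY.…
@3 !Str  ok  state: &{data: μY.…, ok: end}
all 3 steps conform

NONE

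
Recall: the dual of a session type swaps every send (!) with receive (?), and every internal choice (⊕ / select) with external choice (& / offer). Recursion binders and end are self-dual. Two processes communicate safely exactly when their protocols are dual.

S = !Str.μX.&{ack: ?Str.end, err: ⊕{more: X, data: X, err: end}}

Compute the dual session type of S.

?Str.μX.⊕{ack: !Str.end, err: &{more: X, data: X, err: end}}

!Str → ?Str
  μX → μX  (μ self-dual)
    &{ack,err} → ⊕{ack,err}  (external→internal)
      case ack:
        ?Str → !Str
          dual(end) = end
      case err:
        ⊕{more,data,err} → &{more,data,err}  (⊕→&)
          case more:
            dual(X) = X
          case data:
            dual(X) = X
          case err:
            dual(end) = end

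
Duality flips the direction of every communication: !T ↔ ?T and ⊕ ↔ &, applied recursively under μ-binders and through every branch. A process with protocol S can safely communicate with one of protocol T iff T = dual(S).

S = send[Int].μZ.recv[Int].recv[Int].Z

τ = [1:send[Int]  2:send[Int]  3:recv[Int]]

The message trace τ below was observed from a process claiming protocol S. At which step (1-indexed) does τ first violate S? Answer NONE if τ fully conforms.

2

@1 send[Int]  ok  now at μZ.…
@2 got send[Int], protocol expects recv[Int]  ✗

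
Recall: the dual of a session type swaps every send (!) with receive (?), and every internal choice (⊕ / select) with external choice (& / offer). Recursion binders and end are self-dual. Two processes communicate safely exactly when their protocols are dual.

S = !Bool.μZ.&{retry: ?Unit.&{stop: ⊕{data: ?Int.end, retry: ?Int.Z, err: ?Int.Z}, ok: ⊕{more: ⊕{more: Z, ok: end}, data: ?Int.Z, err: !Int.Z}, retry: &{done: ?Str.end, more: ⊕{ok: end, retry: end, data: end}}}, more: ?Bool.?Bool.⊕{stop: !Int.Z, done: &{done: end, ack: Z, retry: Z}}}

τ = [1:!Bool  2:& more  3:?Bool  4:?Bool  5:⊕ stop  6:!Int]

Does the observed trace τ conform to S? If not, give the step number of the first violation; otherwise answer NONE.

[1] !Bool  match  state: μZ.…
[2] & more  match  state: ?Bool.?Bool.⊕{stop: !Int.μZ.…, done: &{done: end, ack: μZ.…, retry: μZ.…}}
[3] ?Bool  match  state: ?Bool.⊕{stop: !Int.μZ.…, done: &{done: end, ack: μZ.…, retry: μZ.…}}
[4] ?Bool  match  state: ⊕{stop: !Int.μZ.…, done: &{done: end, ack: μZ.…, retry: μZ.…}}
[5] ⊕ stop  match  state: !Int.μZ.…
[6] !Int  match  state: μZ.…
τ conforms to S (length 6)

NONE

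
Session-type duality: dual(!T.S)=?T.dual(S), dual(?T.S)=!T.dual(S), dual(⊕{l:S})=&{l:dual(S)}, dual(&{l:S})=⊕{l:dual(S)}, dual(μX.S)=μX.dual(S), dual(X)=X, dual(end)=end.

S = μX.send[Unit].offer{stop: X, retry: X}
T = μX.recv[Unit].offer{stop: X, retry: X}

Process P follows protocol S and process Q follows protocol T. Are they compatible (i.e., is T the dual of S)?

NO

μX | μX  match (μ self-dual)
  send[Unit] | recv[Unit]  match
    offer{stop,retry} | offer{stop,retry}  ✗ choice polarity not flipped — not dual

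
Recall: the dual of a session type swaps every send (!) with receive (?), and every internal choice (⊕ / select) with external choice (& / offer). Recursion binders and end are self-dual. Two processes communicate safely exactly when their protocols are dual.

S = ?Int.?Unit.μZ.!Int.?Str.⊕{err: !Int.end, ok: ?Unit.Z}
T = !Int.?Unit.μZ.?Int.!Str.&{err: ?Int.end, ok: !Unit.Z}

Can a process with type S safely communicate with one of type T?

NO

?Int vs !Int  match
  ?Unit vs ?Unit  ✗ same direction on both sides — not dual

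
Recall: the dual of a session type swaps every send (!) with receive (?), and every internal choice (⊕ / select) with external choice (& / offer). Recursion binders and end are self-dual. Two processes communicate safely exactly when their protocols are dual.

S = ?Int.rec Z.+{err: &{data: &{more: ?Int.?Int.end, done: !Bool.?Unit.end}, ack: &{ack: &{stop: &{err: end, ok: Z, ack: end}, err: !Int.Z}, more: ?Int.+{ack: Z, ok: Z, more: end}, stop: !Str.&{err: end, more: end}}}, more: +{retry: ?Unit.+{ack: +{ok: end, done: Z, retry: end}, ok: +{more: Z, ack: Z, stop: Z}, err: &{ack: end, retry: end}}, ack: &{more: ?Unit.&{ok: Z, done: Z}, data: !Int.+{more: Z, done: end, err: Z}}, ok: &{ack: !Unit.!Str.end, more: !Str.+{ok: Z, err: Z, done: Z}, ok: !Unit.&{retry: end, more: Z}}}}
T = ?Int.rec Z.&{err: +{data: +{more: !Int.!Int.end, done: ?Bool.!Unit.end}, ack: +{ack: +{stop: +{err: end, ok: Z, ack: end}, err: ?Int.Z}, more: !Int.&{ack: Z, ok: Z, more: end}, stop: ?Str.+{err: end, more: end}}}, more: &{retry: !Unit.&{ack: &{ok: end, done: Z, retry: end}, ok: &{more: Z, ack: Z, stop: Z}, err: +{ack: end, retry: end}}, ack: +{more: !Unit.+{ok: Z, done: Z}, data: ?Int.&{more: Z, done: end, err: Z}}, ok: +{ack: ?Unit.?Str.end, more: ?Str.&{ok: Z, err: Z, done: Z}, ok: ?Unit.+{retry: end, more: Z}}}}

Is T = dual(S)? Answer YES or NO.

?Int vs ?Int  ✗ same direction on both sides — not dual

NO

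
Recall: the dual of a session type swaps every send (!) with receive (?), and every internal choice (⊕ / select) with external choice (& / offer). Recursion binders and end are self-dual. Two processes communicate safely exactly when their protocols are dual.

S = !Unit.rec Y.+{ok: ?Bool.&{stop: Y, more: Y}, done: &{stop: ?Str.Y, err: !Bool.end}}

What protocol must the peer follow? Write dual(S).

?Unit.rec Y.&{ok: !Bool.+{stop: Y, more: Y}, done: +{stop: !Str.Y, err: ?Bool.end}}

!Unit ↦ ?Unit
  rec Y ↦ rec Y  (rec unchanged)
    +{ok,done} ↦ &{ok,done}  (⊕→&)
      [ok]
        ?Bool ↦ !Bool
          &{stop,more} ↦ +{stop,more}  (&→⊕)
            [stop]
              Y ↦ Y
            [more]
              Y ↦ Y
      [done]
        &{stop,err} ↦ +{stop,err}  (&→⊕)
          [stop]
            ?Str ↦ !Str
              Y ↦ Y
          [err]
            !Bool ↦ ?Bool
              end ↦ end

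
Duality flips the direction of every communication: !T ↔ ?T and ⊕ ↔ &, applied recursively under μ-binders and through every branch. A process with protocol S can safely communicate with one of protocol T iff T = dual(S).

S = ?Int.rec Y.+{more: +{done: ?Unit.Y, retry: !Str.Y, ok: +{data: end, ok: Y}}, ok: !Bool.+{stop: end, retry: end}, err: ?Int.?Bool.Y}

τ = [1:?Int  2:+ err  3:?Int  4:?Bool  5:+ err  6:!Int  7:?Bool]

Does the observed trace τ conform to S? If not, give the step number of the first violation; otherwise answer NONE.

step 1: ?Int  ✓  cont: rec Y.…
step 2: + err  ✓  cont: ?Int.?Bool.rec Y.…
step 3: ?Int  ✓  cont: ?Bool.rec Y.…
step 4: ?Bool  ✓  cont: rec Y.…
step 5: + err  ✓  cont: ?Int.?Bool.rec Y.…
step 6: got !Int, protocol expects ?Int  ✗

6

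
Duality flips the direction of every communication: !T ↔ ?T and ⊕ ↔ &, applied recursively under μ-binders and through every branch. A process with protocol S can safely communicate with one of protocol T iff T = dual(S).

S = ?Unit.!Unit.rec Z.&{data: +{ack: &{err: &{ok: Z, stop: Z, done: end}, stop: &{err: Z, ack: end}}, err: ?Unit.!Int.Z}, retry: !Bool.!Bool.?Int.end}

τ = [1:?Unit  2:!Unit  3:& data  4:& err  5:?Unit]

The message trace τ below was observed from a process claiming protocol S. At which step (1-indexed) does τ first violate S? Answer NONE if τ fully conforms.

@1 ?Unit  ok  state: !Unit.rec Z.…
@2 !Unit  ok  state: rec Z.…
@3 & data  ok  state: +{ack: &{err: &{ok: rec Z.…, stop: rec Z.…, done: end}, stop: &{err: rec Z.…, ack: end}}, err: ?Unit.!Int.rec Z.…}
@4 got & err, protocol expects + ack or + err  ✗

4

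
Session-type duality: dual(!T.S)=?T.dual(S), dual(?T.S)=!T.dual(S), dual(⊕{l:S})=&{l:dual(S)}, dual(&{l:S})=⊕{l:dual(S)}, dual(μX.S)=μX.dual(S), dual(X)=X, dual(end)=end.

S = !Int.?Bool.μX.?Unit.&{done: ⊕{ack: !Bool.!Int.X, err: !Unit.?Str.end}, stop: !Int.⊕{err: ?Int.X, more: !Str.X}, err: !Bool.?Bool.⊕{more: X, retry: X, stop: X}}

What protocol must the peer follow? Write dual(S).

?Int.!Bool.μX.!Unit.⊕{done: &{ack: ?Bool.?Int.X, err: ?Unit.!Str.end}, stop: ?Int.&{err: !Int.X, more: ?Str.X}, err: ?Bool.!Bool.&{more: X, retry: X, stop: X}}

!Int = ?Int
  ?Bool = !Bool
    μX = μX  (binder kept)
      ?Unit = !Unit
        &{done,stop,err} = ⊕{done,stop,err}  (&→⊕)
          [done]
            ⊕{ack,err} = &{ack,err}  (⊕→&)
              [ack]
                !Bool = ?Bool
                  !Int = ?Int
                    dual(X) = X
              [err]
                !Unit = ?Unit
                  ?Str = !Str
                    dual(end) = end
          [stop]
            !Int = ?Int
              ⊕{err,more} = &{err,more}  (⊕→&)
                [err]
                  ?Int = !Int
                    dual(X) = X
                [more]
                  !Str = ?Str
                    dual(X) = X
          [err]
            !Bool = ?Bool
              ?Bool = !Bool
                ⊕{more,retry,stop} = &{more,retry,stop}  (⊕→&)
                  [more]
                    dual(X) = X
                  [retry]
                    dual(X) = X
                  [stop]
                    dual(X) = X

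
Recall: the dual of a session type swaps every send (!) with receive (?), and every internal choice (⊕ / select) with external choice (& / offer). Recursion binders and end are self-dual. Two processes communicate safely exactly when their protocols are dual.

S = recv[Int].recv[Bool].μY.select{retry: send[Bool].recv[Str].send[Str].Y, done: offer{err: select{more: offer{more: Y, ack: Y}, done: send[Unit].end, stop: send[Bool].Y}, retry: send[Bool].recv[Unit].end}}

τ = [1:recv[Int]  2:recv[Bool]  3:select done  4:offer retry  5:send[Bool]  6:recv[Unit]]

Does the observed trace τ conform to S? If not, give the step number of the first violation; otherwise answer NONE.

NONE

step 1: recv[Int]  ok  state: recv[Bool].μY.…
step 2: recv[Bool]  ok  state: μY.…
step 3: select done  ok  state: offer{err: select{more: offer{more: μY.…, ack: μY.…}, done: send[Unit].end, stop: send[Bool].μY.…}, retry: send[Bool].recv[Unit].end}
step 4: offer retry  ok  state: send[Bool].recv[Unit].end
step 5: send[Bool]  ok  state: recv[Unit].end
step 6: recv[Unit]  ok  state: end
τ conforms to S (length 6)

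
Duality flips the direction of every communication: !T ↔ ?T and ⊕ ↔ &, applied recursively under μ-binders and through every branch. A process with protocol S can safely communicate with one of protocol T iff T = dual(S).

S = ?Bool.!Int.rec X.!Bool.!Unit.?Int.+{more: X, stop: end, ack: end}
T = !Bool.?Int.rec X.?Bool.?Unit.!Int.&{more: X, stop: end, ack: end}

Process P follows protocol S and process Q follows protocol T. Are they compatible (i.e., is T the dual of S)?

?Bool | !Bool  match
  !Int | ?Int  match
    rec X | rec X  match (rec unchanged)
      !Bool | ?Bool  match
        !Unit | ?Unit  match
          ?Int | !Int  match
            +{more,stop,ack} | &{more,stop,ack}  match same labels
              [more]
                X | X  match
              [stop]
                end | end  match
              [ack]
                end | end  match

YES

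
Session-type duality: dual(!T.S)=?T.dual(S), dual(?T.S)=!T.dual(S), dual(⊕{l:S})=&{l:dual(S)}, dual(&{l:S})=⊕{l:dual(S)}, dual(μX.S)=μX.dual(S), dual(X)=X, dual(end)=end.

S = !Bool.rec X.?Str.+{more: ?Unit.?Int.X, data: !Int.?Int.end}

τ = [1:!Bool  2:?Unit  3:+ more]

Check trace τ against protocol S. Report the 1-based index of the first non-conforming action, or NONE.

step 1: !Bool  ok  state: rec X.…
step 2: got ?Unit, protocol expects ?Str  ✗

2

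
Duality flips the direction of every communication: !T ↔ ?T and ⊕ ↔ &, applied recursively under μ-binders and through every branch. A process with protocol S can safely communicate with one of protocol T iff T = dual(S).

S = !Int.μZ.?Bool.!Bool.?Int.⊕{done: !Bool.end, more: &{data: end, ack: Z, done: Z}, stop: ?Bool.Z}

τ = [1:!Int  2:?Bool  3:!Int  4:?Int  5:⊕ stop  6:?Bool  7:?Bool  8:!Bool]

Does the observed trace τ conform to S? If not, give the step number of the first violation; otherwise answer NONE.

3

[1] !Int  ✓  residual = μZ.…
[2] ?Bool  ✓  residual = !Bool.?Int.⊕{done: !Bool.end, more: &{data: end, ack: μZ.…, done: μZ.…}, stop: ?Bool.μZ.…}
[3] got !Int, protocol expects !Bool  ✗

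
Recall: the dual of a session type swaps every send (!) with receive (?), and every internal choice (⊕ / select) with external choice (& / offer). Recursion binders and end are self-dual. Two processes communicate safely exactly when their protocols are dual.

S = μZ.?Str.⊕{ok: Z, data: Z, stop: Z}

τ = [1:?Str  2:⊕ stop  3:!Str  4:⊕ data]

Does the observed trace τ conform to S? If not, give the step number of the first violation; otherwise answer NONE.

3

@1 ?Str  match  now at ⊕{ok: μZ.…, data: μZ.…, stop: μZ.…}
@2 ⊕ stop  match  now at μZ.…
@3 got !Str, protocol expects ?Str  ✗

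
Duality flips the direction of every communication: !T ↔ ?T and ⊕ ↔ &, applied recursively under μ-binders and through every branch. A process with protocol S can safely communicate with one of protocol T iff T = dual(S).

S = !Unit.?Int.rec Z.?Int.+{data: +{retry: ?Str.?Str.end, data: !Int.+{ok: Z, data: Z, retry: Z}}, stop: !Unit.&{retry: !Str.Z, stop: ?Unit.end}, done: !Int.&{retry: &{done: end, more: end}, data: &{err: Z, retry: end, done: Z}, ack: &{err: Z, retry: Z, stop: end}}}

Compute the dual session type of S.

?Unit.!Int.rec Z.!Int.&{data: &{retry: !Str.!Str.end, data: ?Int.&{ok: Z, data: Z, retry: Z}}, stop: ?Unit.+{retry: ?Str.Z, stop: !Unit.end}, done: ?Int.+{retry: +{done: end, more: end}, data: +{err: Z, retry: end, done: Z}, ack: +{err: Z, retry: Z, stop: end}}}

!Unit ↦ ?Unit
  ?Int ↦ !Int
    rec Z ↦ rec Z  (μ self-dual)
      ?Int ↦ !Int
        +{data,stop,done} ↦ &{data,stop,done}  (internal→external)
          [data]
            +{retry,data} ↦ &{retry,data}  (internal→external)
              [retry]
                ?Str ↦ !Str
                  ?Str ↦ !Str
                    end self-dual
              [data]
                !Int ↦ ?Int
                  +{ok,data,retry} ↦ &{ok,data,retry}  (internal→external)
                    [ok]
                      Z self-dual
                    [data]
                      Z self-dual
                    [retry]
                      Z self-dual
          [stop]
            !Unit ↦ ?Unit
              &{retry,stop} ↦ +{retry,stop}  (external→internal)
                [retry]
                  !Str ↦ ?Str
                    Z self-dual
                [stop]
                  ?Unit ↦ !Unit
                    end self-dual
          [done]
            !Int ↦ ?Int
              &{retry,data,ack} ↦ +{retry,data,ack}  (external→internal)
                [retry]
                  &{done,more} ↦ +{done,more}  (external→internal)
                    [done]
                      end self-dual
                    [more]
                      end self-dual
                [data]
                  &{err,retry,done} ↦ +{err,retry,done}  (external→internal)
                    [err]
                      Z self-dual
                    [retry]
                      end self-dual
                    [done]
                      Z self-dual
                [ack]
                  &{err,retry,stop} ↦ +{err,retry,stop}  (external→internal)
                    [err]
                      Z self-dual
                    [retry]
                      Z self-dual
                    [stop]
                      end self-dual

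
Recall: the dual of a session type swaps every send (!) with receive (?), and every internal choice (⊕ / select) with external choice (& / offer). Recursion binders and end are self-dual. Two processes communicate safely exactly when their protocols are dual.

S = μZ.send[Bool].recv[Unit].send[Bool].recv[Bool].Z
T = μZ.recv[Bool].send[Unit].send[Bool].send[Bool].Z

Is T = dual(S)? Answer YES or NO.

NO

μZ vs μZ  ✓ (μ self-dual)
  send[Bool] vs recv[Bool]  ✓
    recv[Unit] vs send[Unit]  ✓
      send[Bool] vs send[Bool]  ✗ same direction on both sides — not dual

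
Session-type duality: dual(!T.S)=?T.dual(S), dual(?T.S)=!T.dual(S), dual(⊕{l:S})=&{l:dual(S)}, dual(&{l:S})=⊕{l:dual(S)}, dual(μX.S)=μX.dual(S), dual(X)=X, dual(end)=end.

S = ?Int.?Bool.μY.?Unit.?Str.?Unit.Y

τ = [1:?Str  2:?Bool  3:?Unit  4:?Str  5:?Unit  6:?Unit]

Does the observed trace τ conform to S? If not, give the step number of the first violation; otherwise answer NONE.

[1] got ?Str, protocol expects ?Int  ✗

1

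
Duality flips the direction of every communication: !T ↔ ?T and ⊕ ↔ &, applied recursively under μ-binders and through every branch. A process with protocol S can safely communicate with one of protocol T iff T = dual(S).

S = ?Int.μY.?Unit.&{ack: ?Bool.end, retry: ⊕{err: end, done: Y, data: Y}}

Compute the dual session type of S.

?Int ↦ !Int
  μY ↦ μY  (binder kept)
    ?Unit ↦ !Unit
      &{ack,retry} ↦ ⊕{ack,retry}  (offer→select)
        • ack:
          ?Bool ↦ !Bool
            dual(end) = end
        • retry:
          ⊕{err,done,data} ↦ &{err,done,data}  (⊕→&)
            • err:
              dual(end) = end
            • done:
              dual(Y) = Y
            • data:
              dual(Y) = Y

!Int.μY.!Unit.⊕{ack: !Bool.end, retry: &{err: end, done: Y, data: Y}}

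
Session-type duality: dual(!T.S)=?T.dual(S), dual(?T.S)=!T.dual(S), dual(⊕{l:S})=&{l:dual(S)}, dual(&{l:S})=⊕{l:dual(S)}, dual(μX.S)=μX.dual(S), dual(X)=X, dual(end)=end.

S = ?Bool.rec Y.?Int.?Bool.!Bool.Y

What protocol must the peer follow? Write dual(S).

!Bool.rec Y.!Int.!Bool.?Bool.Y

?Bool = !Bool
  rec Y = rec Y  (μ self-dual)
    ?Int = !Int
      ?Bool = !Bool
        !Bool = ?Bool
          Y ↦ Y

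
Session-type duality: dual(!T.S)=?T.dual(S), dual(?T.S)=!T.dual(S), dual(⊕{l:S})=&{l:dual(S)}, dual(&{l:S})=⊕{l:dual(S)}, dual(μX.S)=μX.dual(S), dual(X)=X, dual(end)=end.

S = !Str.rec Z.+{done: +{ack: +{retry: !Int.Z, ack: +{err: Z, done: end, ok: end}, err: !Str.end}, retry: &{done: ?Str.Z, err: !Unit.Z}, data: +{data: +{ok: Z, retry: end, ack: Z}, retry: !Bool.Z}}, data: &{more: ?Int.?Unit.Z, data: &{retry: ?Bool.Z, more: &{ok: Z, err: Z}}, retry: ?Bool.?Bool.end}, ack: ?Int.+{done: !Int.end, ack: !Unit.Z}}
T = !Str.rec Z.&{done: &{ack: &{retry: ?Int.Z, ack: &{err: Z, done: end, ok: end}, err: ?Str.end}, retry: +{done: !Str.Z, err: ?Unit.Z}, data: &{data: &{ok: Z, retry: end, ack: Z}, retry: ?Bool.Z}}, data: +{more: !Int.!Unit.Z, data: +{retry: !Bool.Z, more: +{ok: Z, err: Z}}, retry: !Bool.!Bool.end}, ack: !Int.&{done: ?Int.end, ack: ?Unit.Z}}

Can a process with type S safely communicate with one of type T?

NO

!Str ‖ !Str  ✗ same direction on both sides — not dual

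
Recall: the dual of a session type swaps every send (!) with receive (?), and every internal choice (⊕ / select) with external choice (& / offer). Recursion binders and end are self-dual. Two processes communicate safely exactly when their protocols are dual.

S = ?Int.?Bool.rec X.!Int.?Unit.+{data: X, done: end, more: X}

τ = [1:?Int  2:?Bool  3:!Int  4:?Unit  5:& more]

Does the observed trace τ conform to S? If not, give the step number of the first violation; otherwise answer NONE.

5

@1 ?Int  ok  cont: ?Bool.rec X.…
@2 ?Bool  ok  cont: rec X.…
@3 !Int  ok  cont: ?Unit.+{data: rec X.…, done: end, more: rec X.…}
@4 ?Unit  ok  cont: +{data: rec X.…, done: end, more: rec X.…}
@5 got & more, protocol expects + data or + done or + more  ✗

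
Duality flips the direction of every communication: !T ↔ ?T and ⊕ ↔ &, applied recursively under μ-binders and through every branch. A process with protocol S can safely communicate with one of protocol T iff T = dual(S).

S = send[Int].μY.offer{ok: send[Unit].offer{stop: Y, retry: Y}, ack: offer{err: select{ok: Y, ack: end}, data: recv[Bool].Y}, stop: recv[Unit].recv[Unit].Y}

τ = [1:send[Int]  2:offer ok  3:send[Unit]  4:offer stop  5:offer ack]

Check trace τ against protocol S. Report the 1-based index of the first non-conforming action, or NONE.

NONE

@1 send[Int]  ok  residual = μY.…
@2 offer ok  ok  residual = send[Unit].offer{stop: μY.…, retry: μY.…}
@3 send[Unit]  ok  residual = offer{stop: μY.…, retry: μY.…}
@4 offer stop  ok  residual = μY.…
@5 offer ack  ok  residual = offer{err: select{ok: μY.…, ack: end}, data: recv[Bool].μY.…}
trace exhausted — no violation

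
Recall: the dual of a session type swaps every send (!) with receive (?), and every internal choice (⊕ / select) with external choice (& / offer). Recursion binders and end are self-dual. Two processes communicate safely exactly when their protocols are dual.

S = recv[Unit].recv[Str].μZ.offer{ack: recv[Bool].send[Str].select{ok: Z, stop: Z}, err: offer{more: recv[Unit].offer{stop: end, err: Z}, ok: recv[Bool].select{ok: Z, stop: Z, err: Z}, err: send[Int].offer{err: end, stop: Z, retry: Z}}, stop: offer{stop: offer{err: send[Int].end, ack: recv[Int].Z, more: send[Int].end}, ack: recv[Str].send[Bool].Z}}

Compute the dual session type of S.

recv[Unit] = send[Unit]
  recv[Str] = send[Str]
    μZ = μZ  (rec unchanged)
      offer{ack,err,stop} = select{ack,err,stop}  (external→internal)
        • ack:
          recv[Bool] = send[Bool]
            send[Str] = recv[Str]
              select{ok,stop} = offer{ok,stop}  (⊕→&)
                • ok:
                  dual(Z) = Z
                • stop:
                  dual(Z) = Z
        • err:
          offer{more,ok,err} = select{more,ok,err}  (external→internal)
            • more:
              recv[Unit] = send[Unit]
                offer{stop,err} = select{stop,err}  (external→internal)
                  • stop:
                    dual(end) = end
                  • err:
                    dual(Z) = Z
            • ok:
              recv[Bool] = send[Bool]
                select{ok,stop,err} = offer{ok,stop,err}  (⊕→&)
                  • ok:
                    dual(Z) = Z
                  • stop:
                    dual(Z) = Z
                  • err:
                    dual(Z) = Z
            • err:
              send[Int] = recv[Int]
                offer{err,stop,retry} = select{err,stop,retry}  (external→internal)
                  • err:
                    dual(end) = end
                  • stop:
                    dual(Z) = Z
                  • retry:
                    dual(Z) = Z
        • stop:
          offer{stop,ack} = select{stop,ack}  (external→internal)
            • stop:
              offer{err,ack,more} = select{err,ack,more}  (external→internal)
                • err:
                  send[Int] = recv[Int]
                    dual(end) = end
                • ack:
                  recv[Int] = send[Int]
                    dual(Z) = Z
                • more:
                  send[Int] = recv[Int]
                    dual(end) = end
            • ack:
              recv[Str] = send[Str]
                send[Bool] = recv[Bool]
                  dual(Z) = Z

send[Unit].send[Str].μZ.select{ack: send[Bool].recv[Str].offer{ok: Z, stop: Z}, err: select{more: send[Unit].select{stop: end, err: Z}, ok: send[Bool].offer{ok: Z, stop: Z, err: Z}, err: recv[Int].select{err: end, stop: Z, retry: Z}}, stop: select{stop: select{err: recv[Int].end, ack: send[Int].Z, more: recv[Int].end}, ack: send[Str].recv[Bool].Z}}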